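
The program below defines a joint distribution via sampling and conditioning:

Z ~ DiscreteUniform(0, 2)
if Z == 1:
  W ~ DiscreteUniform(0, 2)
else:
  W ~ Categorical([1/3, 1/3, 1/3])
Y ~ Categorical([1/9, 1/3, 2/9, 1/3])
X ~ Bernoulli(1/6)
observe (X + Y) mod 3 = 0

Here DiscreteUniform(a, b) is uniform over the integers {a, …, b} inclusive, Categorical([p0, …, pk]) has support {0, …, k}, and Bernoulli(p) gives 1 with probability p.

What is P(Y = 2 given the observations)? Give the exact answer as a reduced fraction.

Enumerate traces; 27 have nonzero weight after conditioning:
  (Z=0, W=0, Y=0, X=0) weight 5/486
  (Z=0, W=0, Y=2, X=1) weight 1/243
  (Z=0, W=0, Y=3, X=0) weight 5/162
  (Z=0, W=1, Y=0, X=0) weight 5/486
  (Z=0, W=1, Y=2, X=1) weight 1/243
  (Z=0, W=1, Y=3, X=0) weight 5/162
  (Z=0, W=2, Y=0, X=0) weight 5/486
  (Z=0, W=2, Y=2, X=1) weight 1/243
  … 19 more
Group by Y:
  weight(Y=0) = 5/54
  weight(Y=2) = 1/27
  weight(Y=3) = 5/18
Total weight = 5/54 + 1/27 + 5/18 = 11/27
P(Y=0 | obs) = 5/54 / 11/27 = 5/22
P(Y=2 | obs) = 1/27 / 11/27 = 1/11
P(Y=3 | obs) = 5/18 / 11/27 = 15/22

P(Y = 2 | obs) = 1/11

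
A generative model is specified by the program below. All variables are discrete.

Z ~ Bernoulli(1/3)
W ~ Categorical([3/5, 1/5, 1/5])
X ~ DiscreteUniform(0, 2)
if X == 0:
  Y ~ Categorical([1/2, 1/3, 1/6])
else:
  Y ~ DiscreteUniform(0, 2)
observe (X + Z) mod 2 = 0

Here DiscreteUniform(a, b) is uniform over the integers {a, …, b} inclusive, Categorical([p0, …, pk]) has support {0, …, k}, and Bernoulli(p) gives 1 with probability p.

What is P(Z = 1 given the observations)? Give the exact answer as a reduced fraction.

P(Z = 1 | obs) = 1/5

Enumerate traces; 27 have nonzero weight after conditioning:
  (Z=0, W=0, X=0, Y=0) weight 1/15
  (Z=0, W=0, X=0, Y=1) weight 2/45
  (Z=0, W=0, X=0, Y=2) weight 1/45
  (Z=0, W=0, X=2, Y=0) weight 2/45
  (Z=0, W=0, X=2, Y=1) weight 2/45
  (Z=0, W=0, X=2, Y=2) weight 2/45
  (Z=0, W=1, X=0, Y=0) weight 1/45
  (Z=0, W=1, X=0, Y=1) weight 2/135
  (Z=1, W=0, X=1, Y=0) weight 1/45
  … 18 more
Group by Z:
  weight(Z=0) = 4/9
  weight(Z=1) = 1/9
Total weight = 4/9 + 1/9 = 5/9
P(Z=0 | obs) = 4/9 / 5/9 = 4/5
P(Z=1 | obs) = 1/9 / 5/9 = 1/5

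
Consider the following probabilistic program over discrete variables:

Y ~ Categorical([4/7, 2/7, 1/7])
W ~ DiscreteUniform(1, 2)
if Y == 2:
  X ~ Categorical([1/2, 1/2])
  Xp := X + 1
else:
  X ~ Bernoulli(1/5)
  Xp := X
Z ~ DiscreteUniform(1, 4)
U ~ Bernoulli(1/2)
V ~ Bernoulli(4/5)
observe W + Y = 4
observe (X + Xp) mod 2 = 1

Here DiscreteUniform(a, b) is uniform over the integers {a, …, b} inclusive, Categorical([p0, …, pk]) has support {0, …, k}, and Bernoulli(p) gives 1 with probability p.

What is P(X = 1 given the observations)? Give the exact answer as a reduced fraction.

P(X = 1 | obs) = 1/2

Enumerate traces; 32 have nonzero weight after conditioning:
  (Y=2, W=2, X=0, Z=1, U=0, V=0) weight 1/1120
  (Y=2, W=2, X=0, Z=1, U=0, V=1) weight 1/280
  (Y=2, W=2, X=0, Z=1, U=1, V=0) weight 1/1120
  (Y=2, W=2, X=0, Z=1, U=1, V=1) weight 1/280
  (Y=2, W=2, X=0, Z=2, U=0, V=0) weight 1/1120
  (Y=2, W=2, X=0, Z=2, U=0, V=1) weight 1/280
  (Y=2, W=2, X=0, Z=2, U=1, V=0) weight 1/1120
  (Y=2, W=2, X=0, Z=2, U=1, V=1) weight 1/280
  (Y=2, W=2, X=1, Z=1, U=0, V=0) weight 1/1120
  … 23 more
Group by X:
  weight(X=0) = 1/28
  weight(X=1) = 1/28
Total weight = 1/28 + 1/28 = 1/14
P(X=0 | obs) = 1/28 / 1/14 = 1/2
P(X=1 | obs) = 1/28 / 1/14 = 1/2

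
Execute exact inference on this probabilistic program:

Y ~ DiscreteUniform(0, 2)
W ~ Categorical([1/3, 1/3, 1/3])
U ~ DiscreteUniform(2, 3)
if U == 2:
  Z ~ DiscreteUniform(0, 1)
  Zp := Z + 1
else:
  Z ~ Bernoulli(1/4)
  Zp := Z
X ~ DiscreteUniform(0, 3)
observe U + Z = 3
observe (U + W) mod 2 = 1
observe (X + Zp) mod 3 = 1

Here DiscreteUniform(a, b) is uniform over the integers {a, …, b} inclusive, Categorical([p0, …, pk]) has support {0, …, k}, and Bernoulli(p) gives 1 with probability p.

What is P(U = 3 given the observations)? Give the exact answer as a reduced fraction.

P(U = 3 | obs) = 3/4

Enumerate traces; 9 have nonzero weight after conditioning:
  (Y=0, W=0, U=3, Z=0, X=1) weight 1/96
  (Y=0, W=1, U=2, Z=1, X=2) weight 1/144
  (Y=0, W=2, U=3, Z=0, X=1) weight 1/96
  (Y=1, W=0, U=3, Z=0, X=1) weight 1/96
  (Y=1, W=1, U=2, Z=1, X=2) weight 1/144
  (Y=1, W=2, U=3, Z=0, X=1) weight 1/96
  (Y=2, W=0, U=3, Z=0, X=1) weight 1/96
  (Y=2, W=1, U=2, Z=1, X=2) weight 1/144
  … 1 more
Group by U:
  weight(U=2) = 1/48
  weight(U=3) = 1/16
Total weight = 1/48 + 1/16 = 1/12
P(U=2 | obs) = 1/48 / 1/12 = 1/4
P(U=3 | obs) = 1/16 / 1/12 = 3/4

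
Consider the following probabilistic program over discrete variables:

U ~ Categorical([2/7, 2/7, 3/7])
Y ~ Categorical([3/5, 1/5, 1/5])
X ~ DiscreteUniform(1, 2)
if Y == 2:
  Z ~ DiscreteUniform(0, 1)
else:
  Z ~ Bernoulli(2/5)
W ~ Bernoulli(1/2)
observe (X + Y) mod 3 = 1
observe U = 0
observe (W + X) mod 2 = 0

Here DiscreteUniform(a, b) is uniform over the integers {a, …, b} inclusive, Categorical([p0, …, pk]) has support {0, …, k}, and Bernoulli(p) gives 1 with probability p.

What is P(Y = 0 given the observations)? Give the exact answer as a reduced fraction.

P(Y = 0 | obs) = 3/4

Enumerate traces; 4 have nonzero weight after conditioning:
  (U=0, Y=0, X=1, Z=0, W=1) weight 9/350
  (U=0, Y=0, X=1, Z=1, W=1) weight 3/175
  (U=0, Y=2, X=2, Z=0, W=0) weight 1/140
  (U=0, Y=2, X=2, Z=1, W=0) weight 1/140
Group by Y:
  weight(Y=0) = 3/70
  weight(Y=2) = 1/70
Total weight = 3/70 + 1/70 = 2/35
P(Y=0 | obs) = 3/70 / 2/35 = 3/4
P(Y=2 | obs) = 1/70 / 2/35 = 1/4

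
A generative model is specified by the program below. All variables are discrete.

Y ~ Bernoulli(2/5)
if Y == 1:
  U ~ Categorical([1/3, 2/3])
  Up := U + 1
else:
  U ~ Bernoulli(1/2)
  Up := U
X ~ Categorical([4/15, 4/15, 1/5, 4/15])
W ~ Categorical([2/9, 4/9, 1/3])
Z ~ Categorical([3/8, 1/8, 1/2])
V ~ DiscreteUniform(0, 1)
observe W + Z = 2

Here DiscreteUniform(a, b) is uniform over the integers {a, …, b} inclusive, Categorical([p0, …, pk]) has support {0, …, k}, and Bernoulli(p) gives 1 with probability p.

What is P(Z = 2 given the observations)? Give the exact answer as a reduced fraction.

P(Z = 2 | obs) = 8/21

Enumerate traces; 96 have nonzero weight after conditioning:
  (Y=0, U=0, X=0, W=0, Z=2, V=0) weight 1/225
  (Y=0, U=0, X=0, W=0, Z=2, V=1) weight 1/225
  (Y=0, U=0, X=0, W=1, Z=1, V=0) weight 1/450
  (Y=0, U=0, X=0, W=1, Z=1, V=1) weight 1/450
  (Y=0, U=0, X=0, W=2, Z=0, V=0) weight 1/200
  (Y=0, U=0, X=0, W=2, Z=0, V=1) weight 1/200
  (Y=0, U=0, X=1, W=0, Z=2, V=0) weight 1/225
  (Y=0, U=0, X=1, W=0, Z=2, V=1) weight 1/225
  … 88 more
Group by Z:
  weight(Z=0) = 1/8
  weight(Z=1) = 1/18
  weight(Z=2) = 1/9
Total weight = 1/8 + 1/18 + 1/9 = 7/24
P(Z=0 | obs) = 1/8 / 7/24 = 3/7
P(Z=1 | obs) = 1/18 / 7/24 = 4/21
P(Z=2 | obs) = 1/9 / 7/24 = 8/21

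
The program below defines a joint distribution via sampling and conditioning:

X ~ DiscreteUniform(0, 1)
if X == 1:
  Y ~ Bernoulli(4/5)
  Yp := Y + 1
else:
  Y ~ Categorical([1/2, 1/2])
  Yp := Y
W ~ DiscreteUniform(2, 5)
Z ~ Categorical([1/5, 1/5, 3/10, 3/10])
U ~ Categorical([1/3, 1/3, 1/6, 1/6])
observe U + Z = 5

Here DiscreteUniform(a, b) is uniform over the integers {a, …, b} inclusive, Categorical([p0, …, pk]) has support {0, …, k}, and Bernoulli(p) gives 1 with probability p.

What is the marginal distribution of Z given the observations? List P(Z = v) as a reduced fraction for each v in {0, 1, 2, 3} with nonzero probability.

P(Z=2) = 1/2, P(Z=3) = 1/2

Enumerate traces; 32 have nonzero weight after conditioning:
  (X=0, Y=0, W=2, Z=2, U=3) weight 1/320
  (X=0, Y=0, W=2, Z=3, U=2) weight 1/320
  (X=0, Y=0, W=3, Z=2, U=3) weight 1/320
  (X=0, Y=0, W=3, Z=3, U=2) weight 1/320
  (X=0, Y=0, W=4, Z=2, U=3) weight 1/320
  (X=0, Y=0, W=4, Z=3, U=2) weight 1/320
  (X=0, Y=0, W=5, Z=2, U=3) weight 1/320
  (X=0, Y=0, W=5, Z=3, U=2) weight 1/320
  … 24 more
Group by Z:
  weight(Z=2) = 1/20
  weight(Z=3) = 1/20
Total weight = 1/20 + 1/20 = 1/10
P(Z=2 | obs) = 1/20 / 1/10 = 1/2
P(Z=3 | obs) = 1/20 / 1/10 = 1/2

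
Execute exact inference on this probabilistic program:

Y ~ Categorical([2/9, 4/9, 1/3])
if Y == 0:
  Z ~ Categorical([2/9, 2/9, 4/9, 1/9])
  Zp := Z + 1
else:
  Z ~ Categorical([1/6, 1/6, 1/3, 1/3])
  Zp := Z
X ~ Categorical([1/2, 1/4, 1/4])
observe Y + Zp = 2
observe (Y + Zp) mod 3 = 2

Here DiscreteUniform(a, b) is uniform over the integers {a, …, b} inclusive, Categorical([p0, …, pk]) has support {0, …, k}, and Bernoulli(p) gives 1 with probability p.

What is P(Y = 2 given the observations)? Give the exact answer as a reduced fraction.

P(Y = 2 | obs) = 9/29

Enumerate traces; 9 have nonzero weight after conditioning:
  (Y=0, Z=1, X=0) weight 2/81
  (Y=0, Z=1, X=1) weight 1/81
  (Y=0, Z=1, X=2) weight 1/81
  (Y=1, Z=1, X=0) weight 1/27
  (Y=1, Z=1, X=1) weight 1/54
  (Y=1, Z=1, X=2) weight 1/54
  (Y=2, Z=0, X=0) weight 1/36
  (Y=2, Z=0, X=1) weight 1/72
  … 1 more
Group by Y:
  weight(Y=0) = 4/81
  weight(Y=1) = 2/27
  weight(Y=2) = 1/18
Total weight = 4/81 + 2/27 + 1/18 = 29/162
P(Y=0 | obs) = 4/81 / 29/162 = 8/29
P(Y=1 | obs) = 2/27 / 29/162 = 12/29
P(Y=2 | obs) = 1/18 / 29/162 = 9/29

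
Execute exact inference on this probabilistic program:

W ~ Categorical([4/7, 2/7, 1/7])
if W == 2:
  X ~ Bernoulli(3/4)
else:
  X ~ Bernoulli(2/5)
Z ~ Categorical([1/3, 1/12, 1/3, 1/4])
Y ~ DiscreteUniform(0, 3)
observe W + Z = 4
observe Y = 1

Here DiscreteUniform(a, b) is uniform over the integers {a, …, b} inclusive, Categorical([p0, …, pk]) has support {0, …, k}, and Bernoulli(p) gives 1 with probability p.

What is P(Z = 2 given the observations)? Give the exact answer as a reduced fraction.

P(Z = 2 | obs) = 2/5

Enumerate traces; 4 have nonzero weight after conditioning:
  (W=1, X=0, Z=3, Y=1) weight 3/280
  (W=1, X=1, Z=3, Y=1) weight 1/140
  (W=2, X=0, Z=2, Y=1) weight 1/336
  (W=2, X=1, Z=2, Y=1) weight 1/112
Group by Z:
  weight(Z=2) = 1/84
  weight(Z=3) = 1/56
Total weight = 1/84 + 1/56 = 5/168
P(Z=2 | obs) = 1/84 / 5/168 = 2/5
P(Z=3 | obs) = 1/56 / 5/168 = 3/5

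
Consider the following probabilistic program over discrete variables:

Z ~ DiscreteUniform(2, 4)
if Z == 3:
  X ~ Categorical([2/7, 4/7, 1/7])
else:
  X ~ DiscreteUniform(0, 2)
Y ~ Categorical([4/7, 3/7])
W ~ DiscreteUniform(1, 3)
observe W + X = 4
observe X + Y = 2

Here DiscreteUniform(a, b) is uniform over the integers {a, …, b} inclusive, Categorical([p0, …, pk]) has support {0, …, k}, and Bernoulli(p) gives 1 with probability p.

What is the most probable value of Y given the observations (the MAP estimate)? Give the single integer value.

Enumerate traces; 6 have nonzero weight after conditioning:
  (Z=2, X=1, Y=1, W=3) weight 1/63
  (Z=2, X=2, Y=0, W=2) weight 4/189
  (Z=3, X=1, Y=1, W=3) weight 4/147
  (Z=3, X=2, Y=0, W=2) weight 4/441
  (Z=4, X=1, Y=1, W=3) weight 1/63
  (Z=4, X=2, Y=0, W=2) weight 4/189
Group by Y:
  weight(Y=0) = 68/1323
  weight(Y=1) = 26/441
Total weight = 68/1323 + 26/441 = 146/1323
P(Y=0 | obs) = 68/1323 / 146/1323 = 34/73
P(Y=1 | obs) = 26/441 / 146/1323 = 39/73
argmax = 1

argmax_v P(Y = v | obs) = 1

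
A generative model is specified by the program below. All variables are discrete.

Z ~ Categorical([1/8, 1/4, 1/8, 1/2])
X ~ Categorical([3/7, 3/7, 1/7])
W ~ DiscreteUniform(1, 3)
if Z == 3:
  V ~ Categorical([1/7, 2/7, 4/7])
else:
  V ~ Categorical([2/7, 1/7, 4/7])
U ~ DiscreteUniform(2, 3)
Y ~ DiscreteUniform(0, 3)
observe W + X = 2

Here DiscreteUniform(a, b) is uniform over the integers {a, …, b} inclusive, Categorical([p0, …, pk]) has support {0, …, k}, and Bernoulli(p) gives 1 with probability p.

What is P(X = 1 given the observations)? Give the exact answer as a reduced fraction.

Enumerate traces; 192 have nonzero weight after conditioning:
  (Z=0, X=0, W=2, V=0, U=2, Y=0) weight 1/1568
  (Z=0, X=0, W=2, V=0, U=2, Y=1) weight 1/1568
  (Z=0, X=0, W=2, V=0, U=2, Y=2) weight 1/1568
  (Z=0, X=0, W=2, V=0, U=2, Y=3) weight 1/1568
  (Z=0, X=0, W=2, V=0, U=3, Y=0) weight 1/1568
  (Z=0, X=0, W=2, V=0, U=3, Y=1) weight 1/1568
  (Z=0, X=0, W=2, V=0, U=3, Y=2) weight 1/1568
  (Z=0, X=0, W=2, V=0, U=3, Y=3) weight 1/1568
  (Z=0, X=1, W=1, V=0, U=2, Y=0) weight 1/1568
  … 183 more
Group by X:
  weight(X=0) = 1/7
  weight(X=1) = 1/7
Total weight = 1/7 + 1/7 = 2/7
P(X=0 | obs) = 1/7 / 2/7 = 1/2
P(X=1 | obs) = 1/7 / 2/7 = 1/2

P(X = 1 | obs) = 1/2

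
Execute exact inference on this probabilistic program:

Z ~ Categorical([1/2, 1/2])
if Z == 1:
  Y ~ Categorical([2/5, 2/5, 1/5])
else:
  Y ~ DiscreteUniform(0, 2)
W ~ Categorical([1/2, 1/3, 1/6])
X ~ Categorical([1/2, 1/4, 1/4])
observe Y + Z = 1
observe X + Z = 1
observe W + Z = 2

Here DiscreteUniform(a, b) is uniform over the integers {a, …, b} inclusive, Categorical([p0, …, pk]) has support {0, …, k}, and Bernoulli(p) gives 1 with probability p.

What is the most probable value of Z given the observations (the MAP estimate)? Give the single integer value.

argmax_v P(Z = v | obs) = 1

Enumerate traces; 2 have nonzero weight after conditioning:
  (Z=0, Y=1, W=2, X=1) weight 1/144
  (Z=1, Y=0, W=1, X=0) weight 1/30
Group by Z:
  weight(Z=0) = 1/144
  weight(Z=1) = 1/30
Total weight = 1/144 + 1/30 = 29/720
P(Z=0 | obs) = 1/144 / 29/720 = 5/29
P(Z=1 | obs) = 1/30 / 29/720 = 24/29
argmax = 1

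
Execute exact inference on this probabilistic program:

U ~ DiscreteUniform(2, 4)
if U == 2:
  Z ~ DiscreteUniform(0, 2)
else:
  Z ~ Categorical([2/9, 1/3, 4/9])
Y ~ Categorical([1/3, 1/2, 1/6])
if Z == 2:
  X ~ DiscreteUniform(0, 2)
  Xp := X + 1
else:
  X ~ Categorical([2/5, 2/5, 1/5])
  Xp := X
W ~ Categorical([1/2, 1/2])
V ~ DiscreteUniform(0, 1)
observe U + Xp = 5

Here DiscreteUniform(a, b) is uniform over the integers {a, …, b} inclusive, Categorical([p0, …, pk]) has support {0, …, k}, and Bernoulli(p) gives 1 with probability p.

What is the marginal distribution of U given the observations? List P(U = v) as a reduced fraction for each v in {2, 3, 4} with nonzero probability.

P(U=2) = 3/20, P(U=3) = 7/20, P(U=4) = 1/2

Enumerate traces; 84 have nonzero weight after conditioning:
  (U=2, Z=2, Y=0, X=2, W=0, V=0) weight 1/324
  (U=2, Z=2, Y=0, X=2, W=0, V=1) weight 1/324
  (U=2, Z=2, Y=0, X=2, W=1, V=0) weight 1/324
  (U=2, Z=2, Y=0, X=2, W=1, V=1) weight 1/324
  (U=2, Z=2, Y=1, X=2, W=0, V=0) weight 1/216
  (U=2, Z=2, Y=1, X=2, W=0, V=1) weight 1/216
  (U=2, Z=2, Y=1, X=2, W=1, V=0) weight 1/216
  (U=2, Z=2, Y=1, X=2, W=1, V=1) weight 1/216
  (U=3, Z=0, Y=0, X=2, W=0, V=0) weight 1/810
  (U=4, Z=0, Y=0, X=1, W=0, V=0) weight 1/405
  … 74 more
Group by U:
  weight(U=2) = 1/27
  weight(U=3) = 7/81
  weight(U=4) = 10/81
Total weight = 1/27 + 7/81 + 10/81 = 20/81
P(U=2 | obs) = 1/27 / 20/81 = 3/20
P(U=3 | obs) = 7/81 / 20/81 = 7/20
P(U=4 | obs) = 10/81 / 20/81 = 1/2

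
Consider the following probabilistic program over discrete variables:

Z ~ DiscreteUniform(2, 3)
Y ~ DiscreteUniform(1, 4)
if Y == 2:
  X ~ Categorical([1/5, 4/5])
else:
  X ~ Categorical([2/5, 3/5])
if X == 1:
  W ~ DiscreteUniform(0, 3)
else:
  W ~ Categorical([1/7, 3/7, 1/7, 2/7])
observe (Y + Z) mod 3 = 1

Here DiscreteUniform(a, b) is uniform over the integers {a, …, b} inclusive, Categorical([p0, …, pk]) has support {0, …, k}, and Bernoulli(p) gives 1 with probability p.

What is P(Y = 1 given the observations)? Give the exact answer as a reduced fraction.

Enumerate traces; 24 have nonzero weight after conditioning:
  (Z=2, Y=2, X=0, W=0) weight 1/280
  (Z=2, Y=2, X=0, W=1) weight 3/280
  (Z=2, Y=2, X=0, W=2) weight 1/280
  (Z=2, Y=2, X=0, W=3) weight 1/140
  (Z=2, Y=2, X=1, W=0) weight 1/40
  (Z=2, Y=2, X=1, W=1) weight 1/40
  (Z=2, Y=2, X=1, W=2) weight 1/40
  (Z=2, Y=2, X=1, W=3) weight 1/40
  (Z=3, Y=1, X=0, W=0) weight 1/140
  (Z=3, Y=4, X=0, W=0) weight 1/140
  … 14 more
Group by Y:
  weight(Y=1) = 1/8
  weight(Y=2) = 1/8
  weight(Y=4) = 1/8
Total weight = 1/8 + 1/8 + 1/8 = 3/8
P(Y=1 | obs) = 1/8 / 3/8 = 1/3
P(Y=2 | obs) = 1/8 / 3/8 = 1/3
P(Y=4 | obs) = 1/8 / 3/8 = 1/3

P(Y = 1 | obs) = 1/3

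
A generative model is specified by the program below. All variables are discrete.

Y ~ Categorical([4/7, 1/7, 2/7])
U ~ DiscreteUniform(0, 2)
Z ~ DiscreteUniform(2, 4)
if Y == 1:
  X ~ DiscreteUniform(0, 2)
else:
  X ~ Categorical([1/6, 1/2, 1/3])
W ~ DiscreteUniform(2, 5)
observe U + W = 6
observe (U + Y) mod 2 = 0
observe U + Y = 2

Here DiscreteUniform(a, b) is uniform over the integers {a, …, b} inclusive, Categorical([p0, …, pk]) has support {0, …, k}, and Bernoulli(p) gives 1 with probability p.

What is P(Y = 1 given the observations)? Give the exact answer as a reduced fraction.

P(Y = 1 | obs) = 1/5

Enumerate traces; 18 have nonzero weight after conditioning:
  (Y=0, U=2, Z=2, X=0, W=4) weight 1/378
  (Y=0, U=2, Z=2, X=1, W=4) weight 1/126
  (Y=0, U=2, Z=2, X=2, W=4) weight 1/189
  (Y=0, U=2, Z=3, X=0, W=4) weight 1/378
  (Y=0, U=2, Z=3, X=1, W=4) weight 1/126
  (Y=0, U=2, Z=3, X=2, W=4) weight 1/189
  (Y=0, U=2, Z=4, X=0, W=4) weight 1/378
  (Y=0, U=2, Z=4, X=1, W=4) weight 1/126
  (Y=1, U=1, Z=2, X=0, W=5) weight 1/756
  … 9 more
Group by Y:
  weight(Y=0) = 1/21
  weight(Y=1) = 1/84
Total weight = 1/21 + 1/84 = 5/84
P(Y=0 | obs) = 1/21 / 5/84 = 4/5
P(Y=1 | obs) = 1/84 / 5/84 = 1/5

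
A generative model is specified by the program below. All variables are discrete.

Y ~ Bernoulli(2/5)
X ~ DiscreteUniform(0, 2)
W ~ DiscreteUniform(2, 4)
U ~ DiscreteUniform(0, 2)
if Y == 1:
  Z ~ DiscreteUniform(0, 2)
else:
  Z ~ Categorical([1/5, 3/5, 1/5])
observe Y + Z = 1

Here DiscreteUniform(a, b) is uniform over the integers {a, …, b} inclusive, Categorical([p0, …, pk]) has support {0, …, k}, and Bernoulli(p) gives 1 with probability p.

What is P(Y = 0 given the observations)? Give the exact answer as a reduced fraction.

P(Y = 0 | obs) = 27/37

Enumerate traces; 54 have nonzero weight after conditioning:
  (Y=0, X=0, W=2, U=0, Z=1) weight 1/75
  (Y=0, X=0, W=2, U=1, Z=1) weight 1/75
  (Y=0, X=0, W=2, U=2, Z=1) weight 1/75
  (Y=0, X=0, W=3, U=0, Z=1) weight 1/75
  (Y=0, X=0, W=3, U=1, Z=1) weight 1/75
  (Y=0, X=0, W=3, U=2, Z=1) weight 1/75
  (Y=0, X=0, W=4, U=0, Z=1) weight 1/75
  (Y=0, X=0, W=4, U=1, Z=1) weight 1/75
  (Y=1, X=0, W=2, U=0, Z=0) weight 2/405
  … 45 more
Group by Y:
  weight(Y=0) = 9/25
  weight(Y=1) = 2/15
Total weight = 9/25 + 2/15 = 37/75
P(Y=0 | obs) = 9/25 / 37/75 = 27/37
P(Y=1 | obs) = 2/15 / 37/75 = 10/37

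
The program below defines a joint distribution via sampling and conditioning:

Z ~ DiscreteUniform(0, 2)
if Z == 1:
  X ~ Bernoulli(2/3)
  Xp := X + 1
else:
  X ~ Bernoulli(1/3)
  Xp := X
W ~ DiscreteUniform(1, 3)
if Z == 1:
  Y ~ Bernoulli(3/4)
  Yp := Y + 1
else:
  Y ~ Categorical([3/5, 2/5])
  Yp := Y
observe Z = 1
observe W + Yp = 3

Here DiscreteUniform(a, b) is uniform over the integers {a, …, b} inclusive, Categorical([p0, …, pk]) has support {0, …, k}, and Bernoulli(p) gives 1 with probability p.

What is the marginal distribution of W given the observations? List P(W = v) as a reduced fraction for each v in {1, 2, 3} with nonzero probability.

Enumerate traces; 4 have nonzero weight after conditioning:
  (Z=1, X=0, W=1, Y=1) weight 1/36
  (Z=1, X=0, W=2, Y=0) weight 1/108
  (Z=1, X=1, W=1, Y=1) weight 1/18
  (Z=1, X=1, W=2, Y=0) weight 1/54
Group by W:
  weight(W=1) = 1/12
  weight(W=2) = 1/36
Total weight = 1/12 + 1/36 = 1/9
P(W=1 | obs) = 1/12 / 1/9 = 3/4
P(W=2 | obs) = 1/36 / 1/9 = 1/4

P(W=1) = 3/4, P(W=2) = 1/4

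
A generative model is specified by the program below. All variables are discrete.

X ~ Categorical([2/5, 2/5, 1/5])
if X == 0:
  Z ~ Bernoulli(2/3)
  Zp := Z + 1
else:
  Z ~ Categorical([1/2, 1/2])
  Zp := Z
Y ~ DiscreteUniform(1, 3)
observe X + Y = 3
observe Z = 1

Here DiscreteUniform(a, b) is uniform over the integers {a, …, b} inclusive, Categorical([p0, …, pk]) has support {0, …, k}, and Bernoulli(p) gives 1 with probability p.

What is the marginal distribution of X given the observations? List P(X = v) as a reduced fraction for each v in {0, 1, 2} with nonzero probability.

Enumerate traces; 3 have nonzero weight after conditioning:
  (X=0, Z=1, Y=3) weight 4/45
  (X=1, Z=1, Y=2) weight 1/15
  (X=2, Z=1, Y=1) weight 1/30
Group by X:
  weight(X=0) = 4/45
  weight(X=1) = 1/15
  weight(X=2) = 1/30
Total weight = 4/45 + 1/15 + 1/30 = 17/90
P(X=0 | obs) = 4/45 / 17/90 = 8/17
P(X=1 | obs) = 1/15 / 17/90 = 6/17
P(X=2 | obs) = 1/30 / 17/90 = 3/17

P(X=0) = 8/17, P(X=1) = 6/17, P(X=2) = 3/17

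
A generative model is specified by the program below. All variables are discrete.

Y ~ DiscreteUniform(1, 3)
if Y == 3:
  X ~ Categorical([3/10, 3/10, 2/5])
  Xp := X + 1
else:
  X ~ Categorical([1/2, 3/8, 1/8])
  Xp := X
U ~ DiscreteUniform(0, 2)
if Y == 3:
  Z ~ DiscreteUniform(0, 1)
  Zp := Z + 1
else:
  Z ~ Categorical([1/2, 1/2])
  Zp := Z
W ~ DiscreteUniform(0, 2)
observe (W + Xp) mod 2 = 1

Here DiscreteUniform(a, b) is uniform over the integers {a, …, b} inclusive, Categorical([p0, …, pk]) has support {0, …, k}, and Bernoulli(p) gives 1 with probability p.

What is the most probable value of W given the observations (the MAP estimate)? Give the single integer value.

argmax_v P(W = v | obs) = 1

Enumerate traces; 78 have nonzero weight after conditioning:
  (Y=1, X=0, U=0, Z=0, W=1) weight 1/108
  (Y=1, X=0, U=0, Z=1, W=1) weight 1/108
  (Y=1, X=0, U=1, Z=0, W=1) weight 1/108
  (Y=1, X=0, U=1, Z=1, W=1) weight 1/108
  (Y=1, X=0, U=2, Z=0, W=1) weight 1/108
  (Y=1, X=0, U=2, Z=1, W=1) weight 1/108
  (Y=1, X=1, U=0, Z=0, W=0) weight 1/144
  (Y=1, X=1, U=0, Z=0, W=2) weight 1/144
  … 70 more
Group by W:
  weight(W=0) = 29/180
  weight(W=1) = 31/180
  weight(W=2) = 29/180
Total weight = 29/180 + 31/180 + 29/180 = 89/180
P(W=0 | obs) = 29/180 / 89/180 = 29/89
P(W=1 | obs) = 31/180 / 89/180 = 31/89
P(W=2 | obs) = 29/180 / 89/180 = 29/89
argmax = 1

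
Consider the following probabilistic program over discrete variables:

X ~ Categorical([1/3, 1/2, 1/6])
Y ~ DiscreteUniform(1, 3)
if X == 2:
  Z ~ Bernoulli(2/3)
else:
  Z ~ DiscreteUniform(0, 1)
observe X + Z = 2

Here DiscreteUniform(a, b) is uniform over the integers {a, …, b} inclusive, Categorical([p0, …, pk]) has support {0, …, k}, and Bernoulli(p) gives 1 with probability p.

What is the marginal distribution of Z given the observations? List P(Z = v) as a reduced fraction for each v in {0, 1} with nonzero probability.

Enumerate traces; 6 have nonzero weight after conditioning:
  (X=1, Y=1, Z=1) weight 1/12
  (X=1, Y=2, Z=1) weight 1/12
  (X=1, Y=3, Z=1) weight 1/12
  (X=2, Y=1, Z=0) weight 1/54
  (X=2, Y=2, Z=0) weight 1/54
  (X=2, Y=3, Z=0) weight 1/54
Group by Z:
  weight(Z=0) = 1/18
  weight(Z=1) = 1/4
Total weight = 1/18 + 1/4 = 11/36
P(Z=0 | obs) = 1/18 / 11/36 = 2/11
P(Z=1 | obs) = 1/4 / 11/36 = 9/11

P(Z=0) = 2/11, P(Z=1) = 9/11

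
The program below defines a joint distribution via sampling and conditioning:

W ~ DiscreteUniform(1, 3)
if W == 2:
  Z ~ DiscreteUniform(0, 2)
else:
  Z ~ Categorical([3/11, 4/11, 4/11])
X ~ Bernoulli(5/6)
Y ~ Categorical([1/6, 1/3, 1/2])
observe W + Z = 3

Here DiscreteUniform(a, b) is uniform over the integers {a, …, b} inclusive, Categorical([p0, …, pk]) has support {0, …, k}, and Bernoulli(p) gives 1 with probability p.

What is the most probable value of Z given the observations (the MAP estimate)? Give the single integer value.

argmax_v P(Z = v | obs) = 2

Enumerate traces; 18 have nonzero weight after conditioning:
  (W=1, Z=2, X=0, Y=0) weight 1/297
  (W=1, Z=2, X=0, Y=1) weight 2/297
  (W=1, Z=2, X=0, Y=2) weight 1/99
  (W=1, Z=2, X=1, Y=0) weight 5/297
  (W=1, Z=2, X=1, Y=1) weight 10/297
  (W=1, Z=2, X=1, Y=2) weight 5/99
  (W=2, Z=1, X=0, Y=0) weight 1/324
  (W=2, Z=1, X=0, Y=1) weight 1/162
  (W=3, Z=0, X=0, Y=0) weight 1/396
  … 9 more
Group by Z:
  weight(Z=0) = 1/11
  weight(Z=1) = 1/9
  weight(Z=2) = 4/33
Total weight = 1/11 + 1/9 + 4/33 = 32/99
P(Z=0 | obs) = 1/11 / 32/99 = 9/32
P(Z=1 | obs) = 1/9 / 32/99 = 11/32
P(Z=2 | obs) = 4/33 / 32/99 = 3/8
argmax = 2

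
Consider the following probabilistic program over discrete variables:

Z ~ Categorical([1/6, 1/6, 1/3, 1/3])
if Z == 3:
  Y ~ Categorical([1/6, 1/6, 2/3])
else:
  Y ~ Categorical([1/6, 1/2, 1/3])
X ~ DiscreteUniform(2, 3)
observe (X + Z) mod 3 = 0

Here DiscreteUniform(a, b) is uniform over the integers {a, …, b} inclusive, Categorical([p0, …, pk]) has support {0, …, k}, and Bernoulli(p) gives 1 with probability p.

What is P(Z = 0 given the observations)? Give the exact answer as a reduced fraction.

P(Z = 0 | obs) = 1/4

Enumerate traces; 9 have nonzero weight after conditioning:
  (Z=0, Y=0, X=3) weight 1/72
  (Z=0, Y=1, X=3) weight 1/24
  (Z=0, Y=2, X=3) weight 1/36
  (Z=1, Y=0, X=2) weight 1/72
  (Z=1, Y=1, X=2) weight 1/24
  (Z=1, Y=2, X=2) weight 1/36
  (Z=3, Y=0, X=3) weight 1/36
  (Z=3, Y=1, X=3) weight 1/36
  … 1 more
Group by Z:
  weight(Z=0) = 1/12
  weight(Z=1) = 1/12
  weight(Z=3) = 1/6
Total weight = 1/12 + 1/12 + 1/6 = 1/3
P(Z=0 | obs) = 1/12 / 1/3 = 1/4
P(Z=1 | obs) = 1/12 / 1/3 = 1/4
P(Z=3 | obs) = 1/6 / 1/3 = 1/2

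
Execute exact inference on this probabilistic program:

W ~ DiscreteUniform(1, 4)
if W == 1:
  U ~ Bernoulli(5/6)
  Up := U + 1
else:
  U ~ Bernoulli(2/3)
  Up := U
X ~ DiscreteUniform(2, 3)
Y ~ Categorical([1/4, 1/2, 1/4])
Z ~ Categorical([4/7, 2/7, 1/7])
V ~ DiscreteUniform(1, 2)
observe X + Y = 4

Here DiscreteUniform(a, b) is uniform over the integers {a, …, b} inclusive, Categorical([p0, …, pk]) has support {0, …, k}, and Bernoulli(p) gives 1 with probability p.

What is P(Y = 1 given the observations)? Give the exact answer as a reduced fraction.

P(Y = 1 | obs) = 2/3

Enumerate traces; 96 have nonzero weight after conditioning:
  (W=1, U=0, X=2, Y=2, Z=0, V=1) weight 1/672
  (W=1, U=0, X=2, Y=2, Z=0, V=2) weight 1/672
  (W=1, U=0, X=2, Y=2, Z=1, V=1) weight 1/1344
  (W=1, U=0, X=2, Y=2, Z=1, V=2) weight 1/1344
  (W=1, U=0, X=2, Y=2, Z=2, V=1) weight 1/2688
  (W=1, U=0, X=2, Y=2, Z=2, V=2) weight 1/2688
  (W=1, U=0, X=3, Y=1, Z=0, V=1) weight 1/336
  (W=1, U=0, X=3, Y=1, Z=0, V=2) weight 1/336
  … 88 more
Group by Y:
  weight(Y=1) = 1/4
  weight(Y=2) = 1/8
Total weight = 1/4 + 1/8 = 3/8
P(Y=1 | obs) = 1/4 / 3/8 = 2/3
P(Y=2 | obs) = 1/8 / 3/8 = 1/3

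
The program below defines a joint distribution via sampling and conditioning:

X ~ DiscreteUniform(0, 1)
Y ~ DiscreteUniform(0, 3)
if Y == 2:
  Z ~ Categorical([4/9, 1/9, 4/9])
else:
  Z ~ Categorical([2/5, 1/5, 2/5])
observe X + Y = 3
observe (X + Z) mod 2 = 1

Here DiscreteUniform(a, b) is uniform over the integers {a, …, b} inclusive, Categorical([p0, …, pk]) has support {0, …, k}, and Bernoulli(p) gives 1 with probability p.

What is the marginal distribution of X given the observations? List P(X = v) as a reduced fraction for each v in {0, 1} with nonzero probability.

Enumerate traces; 3 have nonzero weight after conditioning:
  (X=0, Y=3, Z=1) weight 1/40
  (X=1, Y=2, Z=0) weight 1/18
  (X=1, Y=2, Z=2) weight 1/18
Group by X:
  weight(X=0) = 1/40
  weight(X=1) = 1/9
Total weight = 1/40 + 1/9 = 49/360
P(X=0 | obs) = 1/40 / 49/360 = 9/49
P(X=1 | obs) = 1/9 / 49/360 = 40/49

P(X=0) = 9/49, P(X=1) = 40/49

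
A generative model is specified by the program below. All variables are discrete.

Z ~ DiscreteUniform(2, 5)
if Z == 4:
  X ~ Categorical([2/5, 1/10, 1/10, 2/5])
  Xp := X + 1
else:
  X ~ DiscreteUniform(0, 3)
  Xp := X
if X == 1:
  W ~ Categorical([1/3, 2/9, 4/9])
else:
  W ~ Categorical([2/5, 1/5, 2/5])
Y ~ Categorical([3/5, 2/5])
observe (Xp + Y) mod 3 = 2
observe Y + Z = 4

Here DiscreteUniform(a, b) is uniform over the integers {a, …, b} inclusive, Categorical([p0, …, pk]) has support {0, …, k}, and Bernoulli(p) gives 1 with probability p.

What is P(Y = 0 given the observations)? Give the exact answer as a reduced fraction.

Enumerate traces; 6 have nonzero weight after conditioning:
  (Z=3, X=1, W=0, Y=1) weight 1/120
  (Z=3, X=1, W=1, Y=1) weight 1/180
  (Z=3, X=1, W=2, Y=1) weight 1/90
  (Z=4, X=1, W=0, Y=0) weight 1/200
  (Z=4, X=1, W=1, Y=0) weight 1/300
  (Z=4, X=1, W=2, Y=0) weight 1/150
Group by Y:
  weight(Y=0) = 3/200
  weight(Y=1) = 1/40
Total weight = 3/200 + 1/40 = 1/25
P(Y=0 | obs) = 3/200 / 1/25 = 3/8
P(Y=1 | obs) = 1/40 / 1/25 = 5/8

P(Y = 0 | obs) = 3/8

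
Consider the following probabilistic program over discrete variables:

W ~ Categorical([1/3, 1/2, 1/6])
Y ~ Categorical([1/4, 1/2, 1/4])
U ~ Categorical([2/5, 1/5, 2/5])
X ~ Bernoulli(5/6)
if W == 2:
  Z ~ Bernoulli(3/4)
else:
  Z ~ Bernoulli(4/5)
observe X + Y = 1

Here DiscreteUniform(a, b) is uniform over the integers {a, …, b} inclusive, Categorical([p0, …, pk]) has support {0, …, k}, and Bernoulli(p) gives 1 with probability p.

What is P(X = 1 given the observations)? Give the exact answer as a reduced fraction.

Enumerate traces; 36 have nonzero weight after conditioning:
  (W=0, Y=0, U=0, X=1, Z=0) weight 1/180
  (W=0, Y=0, U=0, X=1, Z=1) weight 1/45
  (W=0, Y=0, U=1, X=1, Z=0) weight 1/360
  (W=0, Y=0, U=1, X=1, Z=1) weight 1/90
  (W=0, Y=0, U=2, X=1, Z=0) weight 1/180
  (W=0, Y=0, U=2, X=1, Z=1) weight 1/45
  (W=0, Y=1, U=0, X=0, Z=0) weight 1/450
  (W=0, Y=1, U=0, X=0, Z=1) weight 2/225
  … 28 more
Group by X:
  weight(X=0) = 1/12
  weight(X=1) = 5/24
Total weight = 1/12 + 5/24 = 7/24
P(X=0 | obs) = 1/12 / 7/24 = 2/7
P(X=1 | obs) = 5/24 / 7/24 = 5/7

P(X = 1 | obs) = 5/7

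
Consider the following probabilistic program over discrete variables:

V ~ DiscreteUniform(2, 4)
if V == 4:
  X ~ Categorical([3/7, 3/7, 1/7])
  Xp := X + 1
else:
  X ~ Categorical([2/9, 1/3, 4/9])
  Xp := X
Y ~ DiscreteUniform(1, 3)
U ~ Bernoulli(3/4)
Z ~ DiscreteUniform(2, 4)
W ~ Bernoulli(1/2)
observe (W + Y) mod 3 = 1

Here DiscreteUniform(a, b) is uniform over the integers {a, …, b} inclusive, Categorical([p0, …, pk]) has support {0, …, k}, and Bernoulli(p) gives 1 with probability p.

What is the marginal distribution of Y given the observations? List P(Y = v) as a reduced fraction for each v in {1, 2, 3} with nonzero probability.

Enumerate traces; 108 have nonzero weight after conditioning:
  (V=2, X=0, Y=1, U=0, Z=2, W=0) weight 1/972
  (V=2, X=0, Y=1, U=0, Z=3, W=0) weight 1/972
  (V=2, X=0, Y=1, U=0, Z=4, W=0) weight 1/972
  (V=2, X=0, Y=1, U=1, Z=2, W=0) weight 1/324
  (V=2, X=0, Y=1, U=1, Z=3, W=0) weight 1/324
  (V=2, X=0, Y=1, U=1, Z=4, W=0) weight 1/324
  (V=2, X=0, Y=3, U=0, Z=2, W=1) weight 1/972
  (V=2, X=0, Y=3, U=0, Z=3, W=1) weight 1/972
  … 100 more
Group by Y:
  weight(Y=1) = 1/6
  weight(Y=3) = 1/6
Total weight = 1/6 + 1/6 = 1/3
P(Y=1 | obs) = 1/6 / 1/3 = 1/2
P(Y=3 | obs) = 1/6 / 1/3 = 1/2

P(Y=1) = 1/2, P(Y=3) = 1/2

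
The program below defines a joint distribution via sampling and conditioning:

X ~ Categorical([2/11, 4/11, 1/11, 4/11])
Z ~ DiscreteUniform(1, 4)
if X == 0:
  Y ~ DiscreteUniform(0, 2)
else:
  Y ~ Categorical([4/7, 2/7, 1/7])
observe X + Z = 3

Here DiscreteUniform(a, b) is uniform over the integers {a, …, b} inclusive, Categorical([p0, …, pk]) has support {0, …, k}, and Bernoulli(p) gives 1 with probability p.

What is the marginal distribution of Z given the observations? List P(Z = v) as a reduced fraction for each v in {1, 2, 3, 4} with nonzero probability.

P(Z=1) = 1/7, P(Z=2) = 4/7, P(Z=3) = 2/7

Enumerate traces; 9 have nonzero weight after conditioning:
  (X=0, Z=3, Y=0) weight 1/66
  (X=0, Z=3, Y=1) weight 1/66
  (X=0, Z=3, Y=2) weight 1/66
  (X=1, Z=2, Y=0) weight 4/77
  (X=1, Z=2, Y=1) weight 2/77
  (X=1, Z=2, Y=2) weight 1/77
  (X=2, Z=1, Y=0) weight 1/77
  (X=2, Z=1, Y=1) weight 1/154
  … 1 more
Group by Z:
  weight(Z=1) = 1/44
  weight(Z=2) = 1/11
  weight(Z=3) = 1/22
Total weight = 1/44 + 1/11 + 1/22 = 7/44
P(Z=1 | obs) = 1/44 / 7/44 = 1/7
P(Z=2 | obs) = 1/11 / 7/44 = 4/7
P(Z=3 | obs) = 1/22 / 7/44 = 2/7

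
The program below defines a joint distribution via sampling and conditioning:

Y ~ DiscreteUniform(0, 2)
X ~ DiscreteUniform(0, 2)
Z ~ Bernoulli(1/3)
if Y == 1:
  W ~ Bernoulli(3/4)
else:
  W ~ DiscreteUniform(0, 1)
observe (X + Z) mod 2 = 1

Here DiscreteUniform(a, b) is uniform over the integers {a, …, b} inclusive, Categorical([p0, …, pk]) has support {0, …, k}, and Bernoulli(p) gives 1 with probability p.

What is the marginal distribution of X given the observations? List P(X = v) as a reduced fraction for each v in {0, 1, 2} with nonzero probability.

Enumerate traces; 18 have nonzero weight after conditioning:
  (Y=0, X=0, Z=1, W=0) weight 1/54
  (Y=0, X=0, Z=1, W=1) weight 1/54
  (Y=0, X=1, Z=0, W=0) weight 1/27
  (Y=0, X=1, Z=0, W=1) weight 1/27
  (Y=0, X=2, Z=1, W=0) weight 1/54
  (Y=0, X=2, Z=1, W=1) weight 1/54
  (Y=1, X=0, Z=1, W=0) weight 1/108
  (Y=1, X=0, Z=1, W=1) weight 1/36
  … 10 more
Group by X:
  weight(X=0) = 1/9
  weight(X=1) = 2/9
  weight(X=2) = 1/9
Total weight = 1/9 + 2/9 + 1/9 = 4/9
P(X=0 | obs) = 1/9 / 4/9 = 1/4
P(X=1 | obs) = 2/9 / 4/9 = 1/2
P(X=2 | obs) = 1/9 / 4/9 = 1/4

P(X=0) = 1/4, P(X=1) = 1/2, P(X=2) = 1/4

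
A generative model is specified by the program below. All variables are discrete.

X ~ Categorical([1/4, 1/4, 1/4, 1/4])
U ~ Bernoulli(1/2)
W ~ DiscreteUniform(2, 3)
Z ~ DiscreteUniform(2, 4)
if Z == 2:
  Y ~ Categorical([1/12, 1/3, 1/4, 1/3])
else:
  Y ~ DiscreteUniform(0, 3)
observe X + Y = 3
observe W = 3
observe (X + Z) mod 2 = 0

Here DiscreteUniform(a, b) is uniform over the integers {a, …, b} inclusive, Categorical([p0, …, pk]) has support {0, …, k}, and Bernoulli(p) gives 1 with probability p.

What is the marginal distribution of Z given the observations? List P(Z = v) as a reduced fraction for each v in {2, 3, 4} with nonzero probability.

P(Z=2) = 2/5, P(Z=3) = 3/10, P(Z=4) = 3/10

Enumerate traces; 12 have nonzero weight after conditioning:
  (X=0, U=0, W=3, Z=2, Y=3) weight 1/144
  (X=0, U=0, W=3, Z=4, Y=3) weight 1/192
  (X=0, U=1, W=3, Z=2, Y=3) weight 1/144
  (X=0, U=1, W=3, Z=4, Y=3) weight 1/192
  (X=1, U=0, W=3, Z=3, Y=2) weight 1/192
  (X=1, U=1, W=3, Z=3, Y=2) weight 1/192
  (X=2, U=0, W=3, Z=2, Y=1) weight 1/144
  (X=2, U=0, W=3, Z=4, Y=1) weight 1/192
  … 4 more
Group by Z:
  weight(Z=2) = 1/36
  weight(Z=3) = 1/48
  weight(Z=4) = 1/48
Total weight = 1/36 + 1/48 + 1/48 = 5/72
P(Z=2 | obs) = 1/36 / 5/72 = 2/5
P(Z=3 | obs) = 1/48 / 5/72 = 3/10
P(Z=4 | obs) = 1/48 / 5/72 = 3/10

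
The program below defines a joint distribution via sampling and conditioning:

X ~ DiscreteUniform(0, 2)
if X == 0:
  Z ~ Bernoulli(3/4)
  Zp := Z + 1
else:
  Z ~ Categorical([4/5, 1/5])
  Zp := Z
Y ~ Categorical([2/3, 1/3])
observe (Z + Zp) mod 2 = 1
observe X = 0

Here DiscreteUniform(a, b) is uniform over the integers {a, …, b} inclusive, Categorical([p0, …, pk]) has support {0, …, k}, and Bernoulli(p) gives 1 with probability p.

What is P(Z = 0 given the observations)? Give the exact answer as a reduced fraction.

Enumerate traces; 4 have nonzero weight after conditioning:
  (X=0, Z=0, Y=0) weight 1/18
  (X=0, Z=0, Y=1) weight 1/36
  (X=0, Z=1, Y=0) weight 1/6
  (X=0, Z=1, Y=1) weight 1/12
Group by Z:
  weight(Z=0) = 1/12
  weight(Z=1) = 1/4
Total weight = 1/12 + 1/4 = 1/3
P(Z=0 | obs) = 1/12 / 1/3 = 1/4
P(Z=1 | obs) = 1/4 / 1/3 = 3/4

P(Z = 0 | obs) = 1/4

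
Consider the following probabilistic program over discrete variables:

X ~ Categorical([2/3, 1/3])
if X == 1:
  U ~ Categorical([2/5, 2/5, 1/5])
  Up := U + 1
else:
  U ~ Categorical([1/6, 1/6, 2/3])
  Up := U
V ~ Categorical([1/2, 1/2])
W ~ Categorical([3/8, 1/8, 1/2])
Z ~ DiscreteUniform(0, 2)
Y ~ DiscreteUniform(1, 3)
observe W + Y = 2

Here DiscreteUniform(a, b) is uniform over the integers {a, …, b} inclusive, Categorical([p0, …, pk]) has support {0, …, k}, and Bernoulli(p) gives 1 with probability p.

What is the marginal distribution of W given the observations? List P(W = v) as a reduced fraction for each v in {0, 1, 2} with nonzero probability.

Enumerate traces; 72 have nonzero weight after conditioning:
  (X=0, U=0, V=0, W=0, Z=0, Y=2) weight 1/432
  (X=0, U=0, V=0, W=0, Z=1, Y=2) weight 1/432
  (X=0, U=0, V=0, W=0, Z=2, Y=2) weight 1/432
  (X=0, U=0, V=0, W=1, Z=0, Y=1) weight 1/1296
  (X=0, U=0, V=0, W=1, Z=1, Y=1) weight 1/1296
  (X=0, U=0, V=0, W=1, Z=2, Y=1) weight 1/1296
  (X=0, U=0, V=1, W=0, Z=0, Y=2) weight 1/432
  (X=0, U=0, V=1, W=0, Z=1, Y=2) weight 1/432
  … 64 more
Group by W:
  weight(W=0) = 1/8
  weight(W=1) = 1/24
Total weight = 1/8 + 1/24 = 1/6
P(W=0 | obs) = 1/8 / 1/6 = 3/4
P(W=1 | obs) = 1/24 / 1/6 = 1/4

P(W=0) = 3/4, P(W=1) = 1/4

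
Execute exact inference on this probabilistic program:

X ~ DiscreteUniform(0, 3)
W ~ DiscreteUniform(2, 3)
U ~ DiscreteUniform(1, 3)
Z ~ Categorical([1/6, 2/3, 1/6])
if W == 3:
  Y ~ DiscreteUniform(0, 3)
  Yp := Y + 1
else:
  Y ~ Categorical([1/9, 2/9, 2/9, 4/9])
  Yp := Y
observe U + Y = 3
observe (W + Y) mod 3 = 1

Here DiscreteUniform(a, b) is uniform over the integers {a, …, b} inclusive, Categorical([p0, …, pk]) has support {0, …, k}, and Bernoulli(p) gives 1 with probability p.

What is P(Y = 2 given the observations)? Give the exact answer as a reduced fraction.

Enumerate traces; 24 have nonzero weight after conditioning:
  (X=0, W=2, U=1, Z=0, Y=2) weight 1/648
  (X=0, W=2, U=1, Z=1, Y=2) weight 1/162
  (X=0, W=2, U=1, Z=2, Y=2) weight 1/648
  (X=0, W=3, U=2, Z=0, Y=1) weight 1/576
  (X=0, W=3, U=2, Z=1, Y=1) weight 1/144
  (X=0, W=3, U=2, Z=2, Y=1) weight 1/576
  (X=1, W=2, U=1, Z=0, Y=2) weight 1/648
  (X=1, W=2, U=1, Z=1, Y=2) weight 1/162
  … 16 more
Group by Y:
  weight(Y=1) = 1/24
  weight(Y=2) = 1/27
Total weight = 1/24 + 1/27 = 17/216
P(Y=1 | obs) = 1/24 / 17/216 = 9/17
P(Y=2 | obs) = 1/27 / 17/216 = 8/17

P(Y = 2 | obs) = 8/17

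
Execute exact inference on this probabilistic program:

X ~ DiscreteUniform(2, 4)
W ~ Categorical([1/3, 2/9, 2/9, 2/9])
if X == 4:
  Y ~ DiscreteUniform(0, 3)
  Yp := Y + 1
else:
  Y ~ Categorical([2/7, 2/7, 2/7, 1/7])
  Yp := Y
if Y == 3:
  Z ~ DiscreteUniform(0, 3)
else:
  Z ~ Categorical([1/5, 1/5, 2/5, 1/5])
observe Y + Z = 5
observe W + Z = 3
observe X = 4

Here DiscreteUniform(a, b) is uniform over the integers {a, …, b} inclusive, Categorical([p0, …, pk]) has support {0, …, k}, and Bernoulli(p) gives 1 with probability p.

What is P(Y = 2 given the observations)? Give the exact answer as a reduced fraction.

P(Y = 2 | obs) = 6/11

Enumerate traces; 2 have nonzero weight after conditioning:
  (X=4, W=0, Y=2, Z=3) weight 1/180
  (X=4, W=1, Y=3, Z=2) weight 1/216
Group by Y:
  weight(Y=2) = 1/180
  weight(Y=3) = 1/216
Total weight = 1/180 + 1/216 = 11/1080
P(Y=2 | obs) = 1/180 / 11/1080 = 6/11
P(Y=3 | obs) = 1/216 / 11/1080 = 5/11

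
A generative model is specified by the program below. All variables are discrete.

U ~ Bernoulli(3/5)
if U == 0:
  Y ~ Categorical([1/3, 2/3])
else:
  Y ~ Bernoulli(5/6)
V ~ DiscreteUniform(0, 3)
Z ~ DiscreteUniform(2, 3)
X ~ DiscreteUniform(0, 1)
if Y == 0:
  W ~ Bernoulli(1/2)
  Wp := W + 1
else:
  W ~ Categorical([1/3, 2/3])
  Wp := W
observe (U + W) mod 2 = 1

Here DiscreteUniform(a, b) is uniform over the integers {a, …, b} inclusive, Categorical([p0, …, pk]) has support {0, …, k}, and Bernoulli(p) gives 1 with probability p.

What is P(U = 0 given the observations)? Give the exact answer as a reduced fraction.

P(U = 0 | obs) = 44/83

Enumerate traces; 64 have nonzero weight after conditioning:
  (U=0, Y=0, V=0, Z=2, X=0, W=1) weight 1/240
  (U=0, Y=0, V=0, Z=2, X=1, W=1) weight 1/240
  (U=0, Y=0, V=0, Z=3, X=0, W=1) weight 1/240
  (U=0, Y=0, V=0, Z=3, X=1, W=1) weight 1/240
  (U=0, Y=0, V=1, Z=2, X=0, W=1) weight 1/240
  (U=0, Y=0, V=1, Z=2, X=1, W=1) weight 1/240
  (U=0, Y=0, V=1, Z=3, X=0, W=1) weight 1/240
  (U=0, Y=0, V=1, Z=3, X=1, W=1) weight 1/240
  (U=1, Y=0, V=0, Z=2, X=0, W=0) weight 1/320
  … 55 more
Group by U:
  weight(U=0) = 11/45
  weight(U=1) = 13/60
Total weight = 11/45 + 13/60 = 83/180
P(U=0 | obs) = 11/45 / 83/180 = 44/83
P(U=1 | obs) = 13/60 / 83/180 = 39/83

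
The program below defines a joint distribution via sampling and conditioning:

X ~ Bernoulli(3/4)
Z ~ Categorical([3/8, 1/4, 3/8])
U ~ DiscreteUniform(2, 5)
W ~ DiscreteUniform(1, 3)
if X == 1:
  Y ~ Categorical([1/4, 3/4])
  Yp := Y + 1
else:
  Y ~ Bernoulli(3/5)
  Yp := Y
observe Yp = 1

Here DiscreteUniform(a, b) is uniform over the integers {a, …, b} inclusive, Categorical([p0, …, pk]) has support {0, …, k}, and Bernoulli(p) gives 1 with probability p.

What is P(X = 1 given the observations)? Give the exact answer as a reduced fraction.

P(X = 1 | obs) = 5/9

Enumerate traces; 72 have nonzero weight after conditioning:
  (X=0, Z=0, U=2, W=1, Y=1) weight 3/640
  (X=0, Z=0, U=2, W=2, Y=1) weight 3/640
  (X=0, Z=0, U=2, W=3, Y=1) weight 3/640
  (X=0, Z=0, U=3, W=1, Y=1) weight 3/640
  (X=0, Z=0, U=3, W=2, Y=1) weight 3/640
  (X=0, Z=0, U=3, W=3, Y=1) weight 3/640
  (X=0, Z=0, U=4, W=1, Y=1) weight 3/640
  (X=0, Z=0, U=4, W=2, Y=1) weight 3/640
  (X=1, Z=0, U=2, W=1, Y=0) weight 3/512
  … 63 more
Group by X:
  weight(X=0) = 3/20
  weight(X=1) = 3/16
Total weight = 3/20 + 3/16 = 27/80
P(X=0 | obs) = 3/20 / 27/80 = 4/9
P(X=1 | obs) = 3/16 / 27/80 = 5/9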